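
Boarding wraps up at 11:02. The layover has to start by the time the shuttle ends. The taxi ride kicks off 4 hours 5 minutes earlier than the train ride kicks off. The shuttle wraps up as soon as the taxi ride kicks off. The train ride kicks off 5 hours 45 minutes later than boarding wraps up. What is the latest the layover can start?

12:42

The train ride starts at 11:02 + 345 min = 16:47.
The taxi ride starts at 16:47 − 245 min = 12:42.
So the shuttle ends at 12:42.
The layover is bounded by the shuttle, so the latest it can start is 12:42.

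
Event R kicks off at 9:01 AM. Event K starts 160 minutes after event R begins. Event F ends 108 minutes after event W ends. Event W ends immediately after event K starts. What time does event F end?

Event K starts at 9:01 AM + 160 min = 11:41 AM.
So event W ends at 11:41 AM.
Event F ends at 11:41 AM + 108 min = 1:29 PM.

1:29 PM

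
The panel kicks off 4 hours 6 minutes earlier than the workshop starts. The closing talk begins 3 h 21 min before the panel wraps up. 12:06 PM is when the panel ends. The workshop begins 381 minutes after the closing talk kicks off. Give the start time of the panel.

11:00 AM

The closing talk starts at 12:06 PM − 201 min = 8:45 AM.
The workshop starts at 8:45 AM + 381 min = 3:06 PM.
The panel starts at 3:06 PM − 246 min = 11:00 AM.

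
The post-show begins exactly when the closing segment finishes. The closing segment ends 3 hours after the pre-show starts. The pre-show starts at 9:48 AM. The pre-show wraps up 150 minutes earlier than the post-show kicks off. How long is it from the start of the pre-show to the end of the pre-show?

30 minutes

The closing segment ends at 9:48 AM + 180 min = 12:48 PM.
So the post-show starts at 12:48 PM.
The pre-show ends at 12:48 PM − 150 min = 10:18 AM.
From 9:48 AM to 10:18 AM is 30 minutes.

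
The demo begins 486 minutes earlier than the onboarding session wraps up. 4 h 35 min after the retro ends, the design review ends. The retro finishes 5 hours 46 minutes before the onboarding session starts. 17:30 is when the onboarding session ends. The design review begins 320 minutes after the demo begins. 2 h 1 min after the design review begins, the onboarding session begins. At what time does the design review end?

15:34

The demo starts at 17:30 − 486 min = 09:24.
The design review starts at 09:24 + 320 min = 14:44.
The onboarding session starts at 14:44 + 121 min = 16:45.
The retro ends at 16:45 − 346 min = 10:59.
The design review ends at 10:59 + 275 min = 15:34.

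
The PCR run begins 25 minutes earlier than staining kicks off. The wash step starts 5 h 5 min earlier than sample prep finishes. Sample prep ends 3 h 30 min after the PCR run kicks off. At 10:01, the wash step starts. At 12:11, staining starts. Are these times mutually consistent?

No

The PCR run starts at 12:11 − 25 min = 11:46.
Sample prep ends at 11:46 + 210 min = 15:16.
The wash step starts at 15:16 − 305 min = 10:11.
But the wash step is also said to start at 10:01 — a 10-minute conflict.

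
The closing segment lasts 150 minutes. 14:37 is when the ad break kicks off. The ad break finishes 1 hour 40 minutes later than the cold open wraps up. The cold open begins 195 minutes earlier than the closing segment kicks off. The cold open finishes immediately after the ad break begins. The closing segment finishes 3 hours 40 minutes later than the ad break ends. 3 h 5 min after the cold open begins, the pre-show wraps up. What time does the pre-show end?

17:17

The cold open ends at 14:37.
The ad break ends at 14:37 + 100 min = 16:17.
The closing segment ends at 16:17 + 220 min = 19:57.
The closing segment starts at 19:57 − 150 min = 17:27.
The cold open starts at 17:27 − 195 min = 14:12.
The pre-show ends at 14:12 + 185 min = 17:17.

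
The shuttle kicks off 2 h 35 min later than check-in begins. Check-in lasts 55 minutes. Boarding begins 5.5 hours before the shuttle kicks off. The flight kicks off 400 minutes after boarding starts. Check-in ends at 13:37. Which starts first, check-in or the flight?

Check-in starts at 13:37 − 55 min = 12:42.
The shuttle starts at 12:42 + 155 min = 15:17.
Boarding starts at 15:17 − 330 min = 09:47.
The flight starts at 09:47 + 400 min = 16:27.
Check-in starts at 12:42 and the flight starts at 16:27, so check-in is first.

check-in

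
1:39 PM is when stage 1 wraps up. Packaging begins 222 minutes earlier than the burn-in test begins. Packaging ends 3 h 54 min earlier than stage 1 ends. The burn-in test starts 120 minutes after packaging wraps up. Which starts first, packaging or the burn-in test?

packaging

Packaging ends at 1:39 PM − 234 min = 9:45 AM.
The burn-in test starts at 9:45 AM + 120 min = 11:45 AM.
Packaging starts at 11:45 AM − 222 min = 8:03 AM.
Packaging starts at 8:03 AM and the burn-in test starts at 11:45 AM, so packaging is first.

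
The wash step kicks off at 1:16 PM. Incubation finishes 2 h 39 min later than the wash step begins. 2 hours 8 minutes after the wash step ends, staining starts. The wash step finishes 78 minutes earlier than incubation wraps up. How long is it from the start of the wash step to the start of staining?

Incubation ends at 1:16 PM + 159 min = 3:55 PM.
The wash step ends at 3:55 PM − 78 min = 2:37 PM.
Staining starts at 2:37 PM + 128 min = 4:45 PM.
From 1:16 PM to 4:45 PM is 3 h 29 min.

3 h 29 min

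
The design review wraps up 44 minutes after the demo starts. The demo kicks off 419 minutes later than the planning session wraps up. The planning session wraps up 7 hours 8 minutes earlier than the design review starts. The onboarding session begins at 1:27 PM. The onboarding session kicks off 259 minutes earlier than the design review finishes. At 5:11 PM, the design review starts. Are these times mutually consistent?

Yes

The planning session ends at 5:11 PM − 428 min = 10:03 AM.
The demo starts at 10:03 AM + 419 min = 5:02 PM.
The design review ends at 5:02 PM + 44 min = 5:46 PM.
The onboarding session starts at 5:46 PM − 259 min = 1:27 PM.
That matches the stated 1:27 PM, so the schedule is consistent.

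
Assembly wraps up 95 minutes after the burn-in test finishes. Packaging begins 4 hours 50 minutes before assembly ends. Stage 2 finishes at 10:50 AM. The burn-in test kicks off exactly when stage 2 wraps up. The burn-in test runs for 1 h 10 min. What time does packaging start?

8:45 AM

The burn-in test starts at 10:50 AM.
The burn-in test ends at 10:50 AM + 70 min = 12:00 PM.
Assembly ends at 12:00 PM + 95 min = 1:35 PM.
Packaging starts at 1:35 PM − 290 min = 8:45 AM.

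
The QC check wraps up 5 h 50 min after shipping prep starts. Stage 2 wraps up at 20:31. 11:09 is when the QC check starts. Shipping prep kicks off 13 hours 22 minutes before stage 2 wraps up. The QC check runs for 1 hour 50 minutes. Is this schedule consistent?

Shipping prep starts at 20:31 − 802 min = 07:09.
The QC check ends at 07:09 + 350 min = 12:59.
The QC check starts at 12:59 − 110 min = 11:09.
That matches the stated 11:09, so the schedule is consistent.

Yes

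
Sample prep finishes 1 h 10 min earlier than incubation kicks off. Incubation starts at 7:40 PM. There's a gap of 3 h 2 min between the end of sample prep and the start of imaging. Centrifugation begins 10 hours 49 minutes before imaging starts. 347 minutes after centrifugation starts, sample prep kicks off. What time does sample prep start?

4:30 PM

Sample prep ends at 7:40 PM − 70 min = 6:30 PM.
Imaging starts at 6:30 PM + 182 min = 9:32 PM.
Centrifugation starts at 9:32 PM − 649 min = 10:43 AM.
Sample prep starts at 10:43 AM + 347 min = 4:30 PM.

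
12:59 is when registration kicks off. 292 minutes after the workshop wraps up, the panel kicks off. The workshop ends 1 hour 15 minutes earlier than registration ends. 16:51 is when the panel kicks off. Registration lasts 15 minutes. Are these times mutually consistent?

Yes

Registration ends at 12:59 + 15 min = 13:14.
The workshop ends at 13:14 − 75 min = 11:59.
The panel starts at 11:59 + 292 min = 16:51.
That matches the stated 16:51, so the schedule is consistent.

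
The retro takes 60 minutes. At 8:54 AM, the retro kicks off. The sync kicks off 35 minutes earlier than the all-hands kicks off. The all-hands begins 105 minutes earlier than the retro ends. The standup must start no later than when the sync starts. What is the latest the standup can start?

The retro ends at 8:54 AM + 60 min = 9:54 AM.
The all-hands starts at 9:54 AM − 105 min = 8:09 AM.
The sync starts at 8:09 AM − 35 min = 7:34 AM.
The standup is bounded by the sync, so the latest it can start is 7:34 AM.

7:34 AM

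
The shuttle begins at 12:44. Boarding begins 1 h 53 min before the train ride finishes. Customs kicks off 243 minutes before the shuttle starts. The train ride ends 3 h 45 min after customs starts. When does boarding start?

Customs starts at 12:44 − 243 min = 08:41.
The train ride ends at 08:41 + 225 min = 12:26.
Boarding starts at 12:26 − 113 min = 10:33.

10:33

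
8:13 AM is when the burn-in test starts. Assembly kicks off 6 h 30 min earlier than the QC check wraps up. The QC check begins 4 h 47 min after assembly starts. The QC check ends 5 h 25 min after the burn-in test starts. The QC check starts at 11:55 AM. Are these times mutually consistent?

Yes

The QC check ends at 8:13 AM + 325 min = 1:38 PM.
Assembly starts at 1:38 PM − 390 min = 7:08 AM.
The QC check starts at 7:08 AM + 287 min = 11:55 AM.
That matches the stated 11:55 AM, so the schedule is consistent.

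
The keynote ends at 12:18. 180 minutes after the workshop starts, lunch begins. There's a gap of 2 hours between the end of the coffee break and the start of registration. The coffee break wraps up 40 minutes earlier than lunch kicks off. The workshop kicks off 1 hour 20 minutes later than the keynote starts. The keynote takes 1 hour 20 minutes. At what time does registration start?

The keynote starts at 12:18 − 80 min = 10:58.
The workshop starts at 10:58 + 80 min = 12:18.
Lunch starts at 12:18 + 180 min = 15:18.
The coffee break ends at 15:18 − 40 min = 14:38.
Registration starts at 14:38 + 120 min = 16:38.

16:38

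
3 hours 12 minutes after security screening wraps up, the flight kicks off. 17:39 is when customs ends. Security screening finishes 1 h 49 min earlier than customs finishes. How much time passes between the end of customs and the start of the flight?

1 h 23 min

Security screening ends at 17:39 − 109 min = 15:50.
The flight starts at 15:50 + 192 min = 19:02.
From 17:39 to 19:02 is 1 h 23 min.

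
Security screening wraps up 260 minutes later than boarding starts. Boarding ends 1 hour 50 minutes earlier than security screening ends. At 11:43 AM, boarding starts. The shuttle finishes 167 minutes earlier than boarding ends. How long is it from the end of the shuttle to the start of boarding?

Security screening ends at 11:43 AM + 260 min = 4:03 PM.
Boarding ends at 4:03 PM − 110 min = 2:13 PM.
The shuttle ends at 2:13 PM − 167 min = 11:26 AM.
From 11:26 AM to 11:43 AM is 17 minutes.

17 minutes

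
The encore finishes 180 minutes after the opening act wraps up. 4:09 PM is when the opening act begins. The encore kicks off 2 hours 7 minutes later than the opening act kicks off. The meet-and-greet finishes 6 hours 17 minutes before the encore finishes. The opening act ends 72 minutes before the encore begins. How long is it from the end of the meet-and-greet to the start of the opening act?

2 hours 22 minutes

The encore starts at 4:09 PM + 127 min = 6:16 PM.
The opening act ends at 6:16 PM − 72 min = 5:04 PM.
The encore ends at 5:04 PM + 180 min = 8:04 PM.
The meet-and-greet ends at 8:04 PM − 377 min = 1:47 PM.
From 1:47 PM to 4:09 PM is 2 hours 22 minutes.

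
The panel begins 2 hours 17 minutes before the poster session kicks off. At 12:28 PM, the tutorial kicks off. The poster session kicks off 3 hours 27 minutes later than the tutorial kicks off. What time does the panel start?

The poster session starts at 12:28 PM + 207 min = 3:55 PM.
The panel starts at 3:55 PM − 137 min = 1:38 PM.

1:38 PM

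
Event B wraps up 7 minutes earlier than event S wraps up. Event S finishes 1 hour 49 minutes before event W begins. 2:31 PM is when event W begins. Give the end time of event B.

12:35 PM

Event S ends at 2:31 PM − 109 min = 12:42 PM.
Event B ends at 12:42 PM − 7 min = 12:35 PM.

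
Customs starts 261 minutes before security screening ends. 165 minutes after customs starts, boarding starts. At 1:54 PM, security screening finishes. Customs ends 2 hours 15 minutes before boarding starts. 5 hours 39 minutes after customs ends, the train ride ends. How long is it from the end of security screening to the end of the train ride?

1 h 48 min

Customs starts at 1:54 PM − 261 min = 9:33 AM.
Boarding starts at 9:33 AM + 165 min = 12:18 PM.
Customs ends at 12:18 PM − 135 min = 10:03 AM.
The train ride ends at 10:03 AM + 339 min = 3:42 PM.
From 1:54 PM to 3:42 PM is 1 h 48 min.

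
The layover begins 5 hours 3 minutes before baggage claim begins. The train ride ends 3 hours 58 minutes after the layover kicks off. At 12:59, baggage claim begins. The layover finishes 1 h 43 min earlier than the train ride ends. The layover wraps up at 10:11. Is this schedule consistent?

Yes

The layover starts at 12:59 − 303 min = 07:56.
The train ride ends at 07:56 + 238 min = 11:54.
The layover ends at 11:54 − 103 min = 10:11.
That matches the stated 10:11, so the schedule is consistent.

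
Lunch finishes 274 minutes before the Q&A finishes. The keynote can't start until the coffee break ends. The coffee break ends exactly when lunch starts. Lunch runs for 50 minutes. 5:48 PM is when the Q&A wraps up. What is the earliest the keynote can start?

12:24 PM

Lunch ends at 5:48 PM − 274 min = 1:14 PM.
Lunch starts at 1:14 PM − 50 min = 12:24 PM.
So the coffee break ends at 12:24 PM.
The keynote is bounded by the coffee break, so the earliest it can start is 12:24 PM.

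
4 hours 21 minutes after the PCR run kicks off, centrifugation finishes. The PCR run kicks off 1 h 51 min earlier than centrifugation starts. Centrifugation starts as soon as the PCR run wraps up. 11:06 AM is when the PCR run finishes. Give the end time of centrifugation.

Centrifugation starts at 11:06 AM.
The PCR run starts at 11:06 AM − 111 min = 9:15 AM.
Centrifugation ends at 9:15 AM + 261 min = 1:36 PM.

1:36 PM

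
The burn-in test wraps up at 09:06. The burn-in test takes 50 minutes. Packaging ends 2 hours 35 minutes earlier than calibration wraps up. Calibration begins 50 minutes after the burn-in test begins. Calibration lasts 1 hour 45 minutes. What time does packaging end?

The burn-in test starts at 09:06 − 50 min = 08:16.
Calibration starts at 08:16 + 50 min = 09:06.
Calibration ends at 09:06 + 105 min = 10:51.
Packaging ends at 10:51 − 155 min = 08:16.

08:16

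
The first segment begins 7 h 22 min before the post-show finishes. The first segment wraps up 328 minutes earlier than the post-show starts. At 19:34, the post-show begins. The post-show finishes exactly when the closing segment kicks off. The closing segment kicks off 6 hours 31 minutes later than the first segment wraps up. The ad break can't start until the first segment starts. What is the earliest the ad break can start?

13:15

The first segment ends at 19:34 − 328 min = 14:06.
The closing segment starts at 14:06 + 391 min = 20:37.
So the post-show ends at 20:37.
The first segment starts at 20:37 − 442 min = 13:15.
The ad break is bounded by the first segment, so the earliest it can start is 13:15.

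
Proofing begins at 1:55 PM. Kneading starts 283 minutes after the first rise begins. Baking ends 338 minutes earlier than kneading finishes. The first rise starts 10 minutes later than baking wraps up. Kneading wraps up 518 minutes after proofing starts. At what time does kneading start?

Kneading ends at 1:55 PM + 518 min = 10:33 PM.
Baking ends at 10:33 PM − 338 min = 4:55 PM.
The first rise starts at 4:55 PM + 10 min = 5:05 PM.
Kneading starts at 5:05 PM + 283 min = 9:48 PM.

9:48 PM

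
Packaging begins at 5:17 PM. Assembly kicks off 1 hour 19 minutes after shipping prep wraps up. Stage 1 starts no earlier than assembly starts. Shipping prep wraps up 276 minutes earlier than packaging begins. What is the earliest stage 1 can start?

Shipping prep ends at 5:17 PM − 276 min = 12:41 PM.
Assembly starts at 12:41 PM + 79 min = 2:00 PM.
Stage 1 is bounded by assembly, so the earliest it can start is 2:00 PM.

2:00 PM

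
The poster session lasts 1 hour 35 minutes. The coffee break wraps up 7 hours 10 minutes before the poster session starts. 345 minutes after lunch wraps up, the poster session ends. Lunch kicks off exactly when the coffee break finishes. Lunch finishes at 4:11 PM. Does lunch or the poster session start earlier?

lunch

The poster session ends at 4:11 PM + 345 min = 9:56 PM.
The poster session starts at 9:56 PM − 95 min = 8:21 PM.
The coffee break ends at 8:21 PM − 430 min = 1:11 PM.
So lunch starts at 1:11 PM.
Lunch starts at 1:11 PM and the poster session starts at 8:21 PM, so lunch is first.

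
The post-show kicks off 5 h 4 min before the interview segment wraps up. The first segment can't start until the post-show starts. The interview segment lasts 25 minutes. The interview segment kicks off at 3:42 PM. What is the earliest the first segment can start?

The interview segment ends at 3:42 PM + 25 min = 4:07 PM.
The post-show starts at 4:07 PM − 304 min = 11:03 AM.
The first segment is bounded by the post-show, so the earliest it can start is 11:03 AM.

11:03 AM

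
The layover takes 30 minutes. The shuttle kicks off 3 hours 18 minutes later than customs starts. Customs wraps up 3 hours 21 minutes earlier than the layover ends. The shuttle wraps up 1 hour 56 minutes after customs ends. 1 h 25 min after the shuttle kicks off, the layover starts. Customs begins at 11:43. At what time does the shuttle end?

15:31

The shuttle starts at 11:43 + 198 min = 15:01.
The layover starts at 15:01 + 85 min = 16:26.
The layover ends at 16:26 + 30 min = 16:56.
Customs ends at 16:56 − 201 min = 13:35.
The shuttle ends at 13:35 + 116 min = 15:31.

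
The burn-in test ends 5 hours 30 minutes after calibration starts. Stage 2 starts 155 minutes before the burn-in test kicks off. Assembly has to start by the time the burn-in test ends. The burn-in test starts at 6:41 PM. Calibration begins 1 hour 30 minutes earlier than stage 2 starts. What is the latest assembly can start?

Stage 2 starts at 6:41 PM − 155 min = 4:06 PM.
Calibration starts at 4:06 PM − 90 min = 2:36 PM.
The burn-in test ends at 2:36 PM + 330 min = 8:06 PM.
Assembly is bounded by the burn-in test, so the latest it can start is 8:06 PM.

8:06 PM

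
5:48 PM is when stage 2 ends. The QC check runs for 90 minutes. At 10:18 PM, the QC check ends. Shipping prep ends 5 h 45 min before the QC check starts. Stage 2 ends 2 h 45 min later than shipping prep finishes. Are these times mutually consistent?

The QC check starts at 10:18 PM − 90 min = 8:48 PM.
Shipping prep ends at 8:48 PM − 345 min = 3:03 PM.
Stage 2 ends at 3:03 PM + 165 min = 5:48 PM.
That matches the stated 5:48 PM, so the schedule is consistent.

Yes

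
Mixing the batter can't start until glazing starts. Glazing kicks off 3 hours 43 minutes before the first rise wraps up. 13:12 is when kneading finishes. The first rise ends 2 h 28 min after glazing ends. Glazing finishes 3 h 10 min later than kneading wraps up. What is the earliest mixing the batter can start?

15:07

Glazing ends at 13:12 + 190 min = 16:22.
The first rise ends at 16:22 + 148 min = 18:50.
Glazing starts at 18:50 − 223 min = 15:07.
Mixing the batter is bounded by glazing, so the earliest it can start is 15:07.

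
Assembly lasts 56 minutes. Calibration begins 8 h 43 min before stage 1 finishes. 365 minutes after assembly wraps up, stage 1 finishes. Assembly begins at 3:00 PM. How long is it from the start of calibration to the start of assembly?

1 hour 42 minutes

Assembly ends at 3:00 PM + 56 min = 3:56 PM.
Stage 1 ends at 3:56 PM + 365 min = 10:01 PM.
Calibration starts at 10:01 PM − 523 min = 1:18 PM.
From 1:18 PM to 3:00 PM is 1 hour 42 minutes.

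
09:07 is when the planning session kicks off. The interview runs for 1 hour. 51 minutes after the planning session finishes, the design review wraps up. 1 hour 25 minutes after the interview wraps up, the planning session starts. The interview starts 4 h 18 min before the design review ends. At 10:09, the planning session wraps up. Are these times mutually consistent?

The design review ends at 10:09 + 51 min = 11:00.
The interview starts at 11:00 − 258 min = 06:42.
The interview ends at 06:42 + 60 min = 07:42.
The planning session starts at 07:42 + 85 min = 09:07.
That matches the stated 09:07, so the schedule is consistent.

Yes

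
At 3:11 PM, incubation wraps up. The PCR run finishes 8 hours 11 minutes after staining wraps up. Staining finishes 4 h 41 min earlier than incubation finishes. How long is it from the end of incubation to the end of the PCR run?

Staining ends at 3:11 PM − 281 min = 10:30 AM.
The PCR run ends at 10:30 AM + 491 min = 6:41 PM.
From 3:11 PM to 6:41 PM is 3.5 hours.

3.5 hours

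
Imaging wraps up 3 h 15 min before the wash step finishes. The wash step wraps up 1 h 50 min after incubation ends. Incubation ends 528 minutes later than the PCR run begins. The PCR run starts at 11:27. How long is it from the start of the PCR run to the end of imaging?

7 hours 23 minutes

Incubation ends at 11:27 + 528 min = 20:15.
The wash step ends at 20:15 + 110 min = 22:05.
Imaging ends at 22:05 − 195 min = 18:50.
From 11:27 to 18:50 is 7 hours 23 minutes.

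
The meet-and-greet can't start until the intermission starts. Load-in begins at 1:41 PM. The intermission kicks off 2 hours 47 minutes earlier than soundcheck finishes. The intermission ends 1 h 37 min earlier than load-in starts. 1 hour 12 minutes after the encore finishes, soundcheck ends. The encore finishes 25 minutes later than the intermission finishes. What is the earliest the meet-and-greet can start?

10:54 AM

The intermission ends at 1:41 PM − 97 min = 12:04 PM.
The encore ends at 12:04 PM + 25 min = 12:29 PM.
Soundcheck ends at 12:29 PM + 72 min = 1:41 PM.
The intermission starts at 1:41 PM − 167 min = 10:54 AM.
The meet-and-greet is bounded by the intermission, so the earliest it can start is 10:54 AM.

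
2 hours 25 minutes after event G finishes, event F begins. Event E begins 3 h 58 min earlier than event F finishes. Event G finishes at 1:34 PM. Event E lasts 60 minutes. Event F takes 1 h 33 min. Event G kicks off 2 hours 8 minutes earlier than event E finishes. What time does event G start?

12:26 PM

Event F starts at 1:34 PM + 145 min = 3:59 PM.
Event F ends at 3:59 PM + 93 min = 5:32 PM.
Event E starts at 5:32 PM − 238 min = 1:34 PM.
Event E ends at 1:34 PM + 60 min = 2:34 PM.
Event G starts at 2:34 PM − 128 min = 12:26 PM.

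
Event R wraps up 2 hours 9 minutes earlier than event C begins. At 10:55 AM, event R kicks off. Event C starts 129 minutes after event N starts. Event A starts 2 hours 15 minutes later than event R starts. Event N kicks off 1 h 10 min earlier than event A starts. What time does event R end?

Event A starts at 10:55 AM + 135 min = 1:10 PM.
Event N starts at 1:10 PM − 70 min = 12:00 PM.
Event C starts at 12:00 PM + 129 min = 2:09 PM.
Event R ends at 2:09 PM − 129 min = 12:00 PM.

12:00 PM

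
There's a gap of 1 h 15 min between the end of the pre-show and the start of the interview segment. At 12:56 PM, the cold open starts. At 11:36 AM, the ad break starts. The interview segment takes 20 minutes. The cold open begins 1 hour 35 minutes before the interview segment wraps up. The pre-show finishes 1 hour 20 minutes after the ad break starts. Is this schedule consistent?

Yes

The pre-show ends at 11:36 AM + 80 min = 12:56 PM.
The interview segment starts at 12:56 PM + 75 min = 2:11 PM.
The interview segment ends at 2:11 PM + 20 min = 2:31 PM.
The cold open starts at 2:31 PM − 95 min = 12:56 PM.
That matches the stated 12:56 PM, so the schedule is consistent.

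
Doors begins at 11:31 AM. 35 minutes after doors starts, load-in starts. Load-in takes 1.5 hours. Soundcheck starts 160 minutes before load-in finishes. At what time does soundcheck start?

10:56 AM

Load-in starts at 11:31 AM + 35 min = 12:06 PM.
Load-in ends at 12:06 PM + 90 min = 1:36 PM.
Soundcheck starts at 1:36 PM − 160 min = 10:56 AM.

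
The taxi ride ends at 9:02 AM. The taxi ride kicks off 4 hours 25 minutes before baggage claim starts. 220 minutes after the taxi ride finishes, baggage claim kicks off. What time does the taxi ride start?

8:17 AM

Baggage claim starts at 9:02 AM + 220 min = 12:42 PM.
The taxi ride starts at 12:42 PM − 265 min = 8:17 AM.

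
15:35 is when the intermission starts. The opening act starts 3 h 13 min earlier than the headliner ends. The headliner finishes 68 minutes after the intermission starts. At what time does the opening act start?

The headliner ends at 15:35 + 68 min = 16:43.
The opening act starts at 16:43 − 193 min = 13:30.

13:30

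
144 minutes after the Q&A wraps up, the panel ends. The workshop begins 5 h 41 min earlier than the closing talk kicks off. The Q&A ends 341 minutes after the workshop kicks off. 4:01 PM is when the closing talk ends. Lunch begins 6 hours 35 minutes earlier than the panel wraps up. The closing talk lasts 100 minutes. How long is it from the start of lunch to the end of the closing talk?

5 hours 51 minutes

The closing talk starts at 4:01 PM − 100 min = 2:21 PM.
The workshop starts at 2:21 PM − 341 min = 8:40 AM.
The Q&A ends at 8:40 AM + 341 min = 2:21 PM.
The panel ends at 2:21 PM + 144 min = 4:45 PM.
Lunch starts at 4:45 PM − 395 min = 10:10 AM.
From 10:10 AM to 4:01 PM is 5 hours 51 minutes.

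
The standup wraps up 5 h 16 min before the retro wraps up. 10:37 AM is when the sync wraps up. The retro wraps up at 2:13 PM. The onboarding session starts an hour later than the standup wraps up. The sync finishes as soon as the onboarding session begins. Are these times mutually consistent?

The standup ends at 2:13 PM − 316 min = 8:57 AM.
The onboarding session starts at 8:57 AM + 60 min = 9:57 AM.
So the sync ends at 9:57 AM.
But the sync is also said to end at 10:37 AM — a 40-minute conflict.

No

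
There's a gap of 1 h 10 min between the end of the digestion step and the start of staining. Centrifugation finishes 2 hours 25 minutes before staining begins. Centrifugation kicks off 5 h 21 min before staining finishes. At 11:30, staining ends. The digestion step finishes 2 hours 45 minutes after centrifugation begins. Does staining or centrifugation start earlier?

centrifugation

Centrifugation starts at 11:30 − 321 min = 06:09.
The digestion step ends at 06:09 + 165 min = 08:54.
Staining starts at 08:54 + 70 min = 10:04.
Staining starts at 10:04 and centrifugation starts at 06:09, so centrifugation is first.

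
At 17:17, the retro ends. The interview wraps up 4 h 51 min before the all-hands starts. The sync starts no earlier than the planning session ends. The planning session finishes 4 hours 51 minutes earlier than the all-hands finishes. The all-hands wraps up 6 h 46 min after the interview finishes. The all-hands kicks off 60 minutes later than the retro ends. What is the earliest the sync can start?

The all-hands starts at 17:17 + 60 min = 18:17.
The interview ends at 18:17 − 291 min = 13:26.
The all-hands ends at 13:26 + 406 min = 20:12.
The planning session ends at 20:12 − 291 min = 15:21.
The sync is bounded by the planning session, so the earliest it can start is 15:21.

15:21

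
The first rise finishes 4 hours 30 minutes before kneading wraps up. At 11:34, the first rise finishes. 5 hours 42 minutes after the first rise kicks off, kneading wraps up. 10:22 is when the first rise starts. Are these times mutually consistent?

Kneading ends at 10:22 + 342 min = 16:04.
The first rise ends at 16:04 − 270 min = 11:34.
That matches the stated 11:34, so the schedule is consistent.

Yes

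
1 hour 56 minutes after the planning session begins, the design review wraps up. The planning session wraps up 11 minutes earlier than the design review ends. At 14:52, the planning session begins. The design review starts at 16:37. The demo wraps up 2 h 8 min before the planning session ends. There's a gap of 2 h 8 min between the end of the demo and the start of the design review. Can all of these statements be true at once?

Yes

The design review ends at 14:52 + 116 min = 16:48.
The planning session ends at 16:48 − 11 min = 16:37.
The demo ends at 16:37 − 128 min = 14:29.
The design review starts at 14:29 + 128 min = 16:37.
That matches the stated 16:37, so the schedule is consistent.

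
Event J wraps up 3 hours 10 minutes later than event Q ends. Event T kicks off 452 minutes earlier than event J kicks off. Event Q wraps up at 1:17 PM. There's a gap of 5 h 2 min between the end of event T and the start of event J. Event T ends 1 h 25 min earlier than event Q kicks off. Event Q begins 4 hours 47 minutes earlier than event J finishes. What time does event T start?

7:45 AM

Event J ends at 1:17 PM + 190 min = 4:27 PM.
Event Q starts at 4:27 PM − 287 min = 11:40 AM.
Event T ends at 11:40 AM − 85 min = 10:15 AM.
Event J starts at 10:15 AM + 302 min = 3:17 PM.
Event T starts at 3:17 PM − 452 min = 7:45 AM.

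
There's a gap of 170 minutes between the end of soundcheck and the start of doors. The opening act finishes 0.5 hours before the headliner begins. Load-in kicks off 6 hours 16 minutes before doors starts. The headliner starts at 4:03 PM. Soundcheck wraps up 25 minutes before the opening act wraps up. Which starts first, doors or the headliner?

The opening act ends at 4:03 PM − 30 min = 3:33 PM.
Soundcheck ends at 3:33 PM − 25 min = 3:08 PM.
Doors starts at 3:08 PM + 170 min = 5:58 PM.
Doors starts at 5:58 PM and the headliner starts at 4:03 PM, so the headliner is first.

the headliner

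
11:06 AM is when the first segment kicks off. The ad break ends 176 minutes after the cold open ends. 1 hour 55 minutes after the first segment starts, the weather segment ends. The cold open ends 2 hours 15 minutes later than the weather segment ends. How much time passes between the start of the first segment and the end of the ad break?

The weather segment ends at 11:06 AM + 115 min = 1:01 PM.
The cold open ends at 1:01 PM + 135 min = 3:16 PM.
The ad break ends at 3:16 PM + 176 min = 6:12 PM.
From 11:06 AM to 6:12 PM is 7 h 6 min.

7 h 6 min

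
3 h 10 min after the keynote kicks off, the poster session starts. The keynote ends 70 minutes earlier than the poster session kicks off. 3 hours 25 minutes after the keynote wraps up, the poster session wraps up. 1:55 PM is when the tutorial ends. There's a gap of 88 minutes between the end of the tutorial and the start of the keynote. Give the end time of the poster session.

8:48 PM

The keynote starts at 1:55 PM + 88 min = 3:23 PM.
The poster session starts at 3:23 PM + 190 min = 6:33 PM.
The keynote ends at 6:33 PM − 70 min = 5:23 PM.
The poster session ends at 5:23 PM + 205 min = 8:48 PM.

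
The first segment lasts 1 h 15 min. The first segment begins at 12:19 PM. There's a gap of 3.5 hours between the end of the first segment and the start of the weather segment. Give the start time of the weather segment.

5:04 PM

The first segment ends at 12:19 PM + 75 min = 1:34 PM.
The weather segment starts at 1:34 PM + 210 min = 5:04 PM.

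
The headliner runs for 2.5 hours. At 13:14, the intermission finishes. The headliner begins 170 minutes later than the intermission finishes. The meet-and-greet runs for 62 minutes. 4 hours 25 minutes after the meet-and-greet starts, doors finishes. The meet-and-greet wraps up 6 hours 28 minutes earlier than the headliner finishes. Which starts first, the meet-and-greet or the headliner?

The headliner starts at 13:14 + 170 min = 16:04.
The headliner ends at 16:04 + 150 min = 18:34.
The meet-and-greet ends at 18:34 − 388 min = 12:06.
The meet-and-greet starts at 12:06 − 62 min = 11:04.
The meet-and-greet starts at 11:04 and the headliner starts at 16:04, so the meet-and-greet is first.

the meet-and-greet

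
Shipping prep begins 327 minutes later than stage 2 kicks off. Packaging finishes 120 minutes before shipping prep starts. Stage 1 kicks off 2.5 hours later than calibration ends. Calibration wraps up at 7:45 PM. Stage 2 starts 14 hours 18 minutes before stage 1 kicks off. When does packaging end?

Stage 1 starts at 7:45 PM + 150 min = 10:15 PM.
Stage 2 starts at 10:15 PM − 858 min = 7:57 AM.
Shipping prep starts at 7:57 AM + 327 min = 1:24 PM.
Packaging ends at 1:24 PM − 120 min = 11:24 AM.

11:24 AM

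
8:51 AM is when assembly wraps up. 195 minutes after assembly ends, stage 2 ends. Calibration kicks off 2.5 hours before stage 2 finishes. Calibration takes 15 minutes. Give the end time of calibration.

9:51 AM

Stage 2 ends at 8:51 AM + 195 min = 12:06 PM.
Calibration starts at 12:06 PM − 150 min = 9:36 AM.
Calibration ends at 9:36 AM + 15 min = 9:51 AM.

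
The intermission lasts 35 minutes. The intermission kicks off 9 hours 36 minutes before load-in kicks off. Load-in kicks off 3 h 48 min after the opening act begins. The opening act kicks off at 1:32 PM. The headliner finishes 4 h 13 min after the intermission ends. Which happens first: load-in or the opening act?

the opening act

Load-in starts at 1:32 PM + 228 min = 5:20 PM.
Load-in starts at 5:20 PM and the opening act starts at 1:32 PM, so the opening act is first.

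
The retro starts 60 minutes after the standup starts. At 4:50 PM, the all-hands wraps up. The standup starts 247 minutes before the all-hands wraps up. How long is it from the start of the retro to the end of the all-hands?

187 minutes

The standup starts at 4:50 PM − 247 min = 12:43 PM.
The retro starts at 12:43 PM + 60 min = 1:43 PM.
From 1:43 PM to 4:50 PM is 187 minutes.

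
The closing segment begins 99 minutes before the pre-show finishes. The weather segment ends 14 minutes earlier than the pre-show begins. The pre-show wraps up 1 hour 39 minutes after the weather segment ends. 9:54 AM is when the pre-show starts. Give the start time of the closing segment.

The weather segment ends at 9:54 AM − 14 min = 9:40 AM.
The pre-show ends at 9:40 AM + 99 min = 11:19 AM.
The closing segment starts at 11:19 AM − 99 min = 9:40 AM.

9:40 AM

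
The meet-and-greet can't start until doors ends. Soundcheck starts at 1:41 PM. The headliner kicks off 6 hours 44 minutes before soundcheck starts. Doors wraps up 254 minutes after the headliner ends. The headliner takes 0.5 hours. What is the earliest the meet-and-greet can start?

The headliner starts at 1:41 PM − 404 min = 6:57 AM.
The headliner ends at 6:57 AM + 30 min = 7:27 AM.
Doors ends at 7:27 AM + 254 min = 11:41 AM.
The meet-and-greet is bounded by doors, so the earliest it can start is 11:41 AM.

11:41 AM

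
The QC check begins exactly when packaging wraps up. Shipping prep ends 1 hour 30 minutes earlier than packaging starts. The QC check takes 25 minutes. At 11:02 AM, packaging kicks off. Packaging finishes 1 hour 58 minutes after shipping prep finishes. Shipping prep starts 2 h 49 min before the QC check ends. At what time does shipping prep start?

Shipping prep ends at 11:02 AM − 90 min = 9:32 AM.
Packaging ends at 9:32 AM + 118 min = 11:30 AM.
So the QC check starts at 11:30 AM.
The QC check ends at 11:30 AM + 25 min = 11:55 AM.
Shipping prep starts at 11:55 AM − 169 min = 9:06 AM.

9:06 AM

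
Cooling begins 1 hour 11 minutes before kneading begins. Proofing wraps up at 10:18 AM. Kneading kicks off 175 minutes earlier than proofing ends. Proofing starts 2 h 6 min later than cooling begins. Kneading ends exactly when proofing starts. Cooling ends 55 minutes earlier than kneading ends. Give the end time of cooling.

7:23 AM

Kneading starts at 10:18 AM − 175 min = 7:23 AM.
Cooling starts at 7:23 AM − 71 min = 6:12 AM.
Proofing starts at 6:12 AM + 126 min = 8:18 AM.
So kneading ends at 8:18 AM.
Cooling ends at 8:18 AM − 55 min = 7:23 AM.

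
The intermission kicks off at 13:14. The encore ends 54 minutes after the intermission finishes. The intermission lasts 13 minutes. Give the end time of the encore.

14:21

The intermission ends at 13:14 + 13 min = 13:27.
The encore ends at 13:27 + 54 min = 14:21.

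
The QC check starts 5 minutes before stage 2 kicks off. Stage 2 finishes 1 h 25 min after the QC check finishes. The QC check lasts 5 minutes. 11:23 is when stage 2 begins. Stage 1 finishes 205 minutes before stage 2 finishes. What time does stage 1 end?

The QC check starts at 11:23 − 5 min = 11:18.
The QC check ends at 11:18 + 5 min = 11:23.
Stage 2 ends at 11:23 + 85 min = 12:48.
Stage 1 ends at 12:48 − 205 min = 09:23.

09:23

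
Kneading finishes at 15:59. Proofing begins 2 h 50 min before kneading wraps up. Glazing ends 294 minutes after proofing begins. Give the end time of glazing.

Proofing starts at 15:59 − 170 min = 13:09.
Glazing ends at 13:09 + 294 min = 18:03.

18:03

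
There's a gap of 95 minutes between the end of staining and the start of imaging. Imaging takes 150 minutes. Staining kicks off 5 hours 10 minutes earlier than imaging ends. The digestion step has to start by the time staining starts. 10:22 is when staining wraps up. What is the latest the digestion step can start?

09:17

Imaging starts at 10:22 + 95 min = 11:57.
Imaging ends at 11:57 + 150 min = 14:27.
Staining starts at 14:27 − 310 min = 09:17.
The digestion step is bounded by staining, so the latest it can start is 09:17.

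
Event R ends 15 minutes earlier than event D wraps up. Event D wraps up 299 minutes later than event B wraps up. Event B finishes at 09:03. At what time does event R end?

13:47

Event D ends at 09:03 + 299 min = 14:02.
Event R ends at 14:02 − 15 min = 13:47.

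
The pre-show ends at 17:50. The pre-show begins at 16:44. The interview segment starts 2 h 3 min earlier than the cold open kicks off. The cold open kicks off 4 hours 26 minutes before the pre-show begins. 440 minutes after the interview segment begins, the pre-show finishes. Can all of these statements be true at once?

No

The cold open starts at 16:44 − 266 min = 12:18.
The interview segment starts at 12:18 − 123 min = 10:15.
The pre-show ends at 10:15 + 440 min = 17:35.
But the pre-show is also said to end at 17:50 — a 15-minute conflict.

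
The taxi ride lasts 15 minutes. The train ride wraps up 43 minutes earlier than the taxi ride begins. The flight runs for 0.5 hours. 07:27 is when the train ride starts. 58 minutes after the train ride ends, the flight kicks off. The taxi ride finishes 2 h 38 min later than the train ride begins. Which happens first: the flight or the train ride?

the train ride

The taxi ride ends at 07:27 + 158 min = 10:05.
The taxi ride starts at 10:05 − 15 min = 09:50.
The train ride ends at 09:50 − 43 min = 09:07.
The flight starts at 09:07 + 58 min = 10:05.
The flight starts at 10:05 and the train ride starts at 07:27, so the train ride is first.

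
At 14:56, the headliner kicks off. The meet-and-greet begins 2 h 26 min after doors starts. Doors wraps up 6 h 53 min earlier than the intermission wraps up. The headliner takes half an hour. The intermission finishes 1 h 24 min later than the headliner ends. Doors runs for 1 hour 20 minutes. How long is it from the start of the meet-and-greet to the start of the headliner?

233 minutes

The headliner ends at 14:56 + 30 min = 15:26.
The intermission ends at 15:26 + 84 min = 16:50.
Doors ends at 16:50 − 413 min = 09:57.
Doors starts at 09:57 − 80 min = 08:37.
The meet-and-greet starts at 08:37 + 146 min = 11:03.
From 11:03 to 14:56 is 233 minutes.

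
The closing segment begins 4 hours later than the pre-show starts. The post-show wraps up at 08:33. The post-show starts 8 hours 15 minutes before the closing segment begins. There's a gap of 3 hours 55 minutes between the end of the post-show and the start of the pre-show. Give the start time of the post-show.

The pre-show starts at 08:33 + 235 min = 12:28.
The closing segment starts at 12:28 + 240 min = 16:28.
The post-show starts at 16:28 − 495 min = 08:13.

08:13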